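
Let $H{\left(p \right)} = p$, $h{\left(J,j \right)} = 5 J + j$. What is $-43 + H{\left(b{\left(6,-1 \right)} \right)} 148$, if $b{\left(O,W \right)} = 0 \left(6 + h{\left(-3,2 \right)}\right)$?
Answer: $-43$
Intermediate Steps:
$h{\left(J,j \right)} = j + 5 J$
$b{\left(O,W \right)} = 0$ ($b{\left(O,W \right)} = 0 \left(6 + \left(2 + 5 \left(-3\right)\right)\right) = 0 \left(6 + \left(2 - 15\right)\right) = 0 \left(6 - 13\right) = 0 \left(-7\right) = 0$)
$-43 + H{\left(b{\left(6,-1 \right)} \right)} 148 = -43 + 0 \cdot 148 = -43 + 0 = -43$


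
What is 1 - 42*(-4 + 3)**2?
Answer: -41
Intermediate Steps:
1 - 42*(-4 + 3)**2 = 1 - 42*(-1)**2 = 1 - 42*1 = 1 - 42 = -41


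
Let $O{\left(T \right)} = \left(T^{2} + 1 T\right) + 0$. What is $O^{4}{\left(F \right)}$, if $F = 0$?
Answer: $0$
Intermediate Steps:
$O{\left(T \right)} = T + T^{2}$ ($O{\left(T \right)} = \left(T^{2} + T\right) + 0 = \left(T + T^{2}\right) + 0 = T + T^{2}$)
$O^{4}{\left(F \right)} = \left(0 \left(1 + 0\right)\right)^{4} = \left(0 \cdot 1\right)^{4} = 0^{4} = 0$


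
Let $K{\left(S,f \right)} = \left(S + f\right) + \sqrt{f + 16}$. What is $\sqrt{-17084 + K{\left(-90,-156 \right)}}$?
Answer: $\sqrt{-17330 + 2 i \sqrt{35}} \approx 0.0449 + 131.64 i$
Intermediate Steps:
$K{\left(S,f \right)} = S + f + \sqrt{16 + f}$ ($K{\left(S,f \right)} = \left(S + f\right) + \sqrt{16 + f} = S + f + \sqrt{16 + f}$)
$\sqrt{-17084 + K{\left(-90,-156 \right)}} = \sqrt{-17084 - \left(246 - \sqrt{16 - 156}\right)} = \sqrt{-17084 - \left(246 - 2 i \sqrt{35}\right)} = \sqrt{-17330 + 2 i \sqrt{35}}$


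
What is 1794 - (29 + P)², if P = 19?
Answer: -510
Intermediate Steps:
1794 - (29 + P)² = 1794 - (29 + 19)² = 1794 - 1*48² = 1794 - 1*2304 = 1794 - 2304 = -510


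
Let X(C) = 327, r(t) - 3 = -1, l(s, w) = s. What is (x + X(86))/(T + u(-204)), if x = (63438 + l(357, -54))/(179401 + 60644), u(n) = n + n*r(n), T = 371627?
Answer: 5237234/5937353045 ≈ 0.00088208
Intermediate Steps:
r(t) = 2 (r(t) = 3 - 1 = 2)
u(n) = 3*n (u(n) = n + n*2 = n + 2*n = 3*n)
x = 4253/16003 (x = (63438 + 357)/(179401 + 60644) = 63795/240045 = 63795*(1/240045) = 4253/16003 ≈ 0.26576)
(x + X(86))/(T + u(-204)) = (4253/16003 + 327)/(371627 + 3*(-204)) = 5237234/(16003*(371627 - 612)) = (5237234/16003)/371015 = (5237234/16003)*(1/371015) = 5237234/5937353045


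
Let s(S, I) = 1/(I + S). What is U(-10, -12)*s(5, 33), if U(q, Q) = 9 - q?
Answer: ½ ≈ 0.50000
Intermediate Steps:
U(-10, -12)*s(5, 33) = (9 - 1*(-10))/(33 + 5) = (9 + 10)/38 = 19*(1/38) = ½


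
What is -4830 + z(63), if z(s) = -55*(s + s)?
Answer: -11760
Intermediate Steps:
z(s) = -110*s
-4830 + z(63) = -4830 - 110*63 = -4830 - 6930 = -11760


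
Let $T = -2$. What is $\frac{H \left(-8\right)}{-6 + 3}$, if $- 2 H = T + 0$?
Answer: $\frac{8}{3} \approx 2.6667$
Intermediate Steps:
$H = 1$ ($H = - \frac{-2 + 0}{2} = \left(- \frac{1}{2}\right) \left(-2\right) = 1$)
$\frac{H \left(-8\right)}{-6 + 3} = \frac{1 \left(-8\right)}{-6 + 3} = - \frac{8}{-3} = \left(-8\right) \left(- \frac{1}{3}\right) = \frac{8}{3}$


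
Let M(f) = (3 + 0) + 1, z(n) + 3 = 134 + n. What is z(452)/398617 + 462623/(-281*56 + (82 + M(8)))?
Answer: -184400268441/6238356050 ≈ -29.559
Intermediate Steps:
z(n) = 131 + n (z(n) = -3 + (134 + n) = 131 + n)
M(f) = 4 (M(f) = 3 + 1 = 4)
z(452)/398617 + 462623/(-281*56 + (82 + M(8))) = (131 + 452)/398617 + 462623/(-281*56 + (82 + 4)) = 583*(1/398617) + 462623/(-15736 + 86) = 583/398617 + 462623/(-15650) = 583/398617 + 462623*(-1/15650) = 583/398617 - 462623/15650 = -184400268441/6238356050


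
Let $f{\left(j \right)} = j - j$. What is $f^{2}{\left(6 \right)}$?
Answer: $0$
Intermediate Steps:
$f{\left(j \right)} = 0$
$f^{2}{\left(6 \right)} = 0^{2} = 0$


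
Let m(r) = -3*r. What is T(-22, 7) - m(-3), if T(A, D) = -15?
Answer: -24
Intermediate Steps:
T(-22, 7) - m(-3) = -15 - (-3)*(-3) = -15 - 1*9 = -15 - 9 = -24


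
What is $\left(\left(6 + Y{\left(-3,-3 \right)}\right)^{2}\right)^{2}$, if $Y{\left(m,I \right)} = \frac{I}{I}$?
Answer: $2401$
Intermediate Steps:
$Y{\left(m,I \right)} = 1$
$\left(\left(6 + Y{\left(-3,-3 \right)}\right)^{2}\right)^{2} = \left(\left(6 + 1\right)^{2}\right)^{2} = \left(7^{2}\right)^{2} = 49^{2} = 2401$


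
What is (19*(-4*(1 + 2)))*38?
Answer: -8664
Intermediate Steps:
(19*(-4*(1 + 2)))*38 = (19*(-4*3))*38 = (19*(-12))*38 = -228*38 = -8664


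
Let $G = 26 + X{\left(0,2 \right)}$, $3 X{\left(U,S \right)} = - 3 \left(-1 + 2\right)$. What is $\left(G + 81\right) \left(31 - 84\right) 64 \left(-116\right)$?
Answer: $41708032$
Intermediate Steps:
$X{\left(U,S \right)} = -1$ ($X{\left(U,S \right)} = \frac{\left(-3\right) \left(-1 + 2\right)}{3} = \frac{\left(-3\right) 1}{3} = \frac{1}{3} \left(-3\right) = -1$)
$G = 25$ ($G = 26 - 1 = 25$)
$\left(G + 81\right) \left(31 - 84\right) 64 \left(-116\right) = \left(25 + 81\right) \left(31 - 84\right) 64 \left(-116\right) = 106 \left(-53\right) 64 \left(-116\right) = \left(-5618\right) 64 \left(-116\right) = \left(-359552\right) \left(-116\right) = 41708032$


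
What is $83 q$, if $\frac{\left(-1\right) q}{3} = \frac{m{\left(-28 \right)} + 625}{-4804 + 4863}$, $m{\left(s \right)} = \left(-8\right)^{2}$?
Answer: $- \frac{171561}{59} \approx -2907.8$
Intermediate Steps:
$m{\left(s \right)} = 64$
$q = - \frac{2067}{59}$ ($q = - 3 \frac{64 + 625}{-4804 + 4863} = - 3 \cdot \frac{689}{59} = - 3 \cdot 689 \cdot \frac{1}{59} = \left(-3\right) \frac{689}{59} = - \frac{2067}{59} \approx -35.034$)
$83 q = 83 \left(- \frac{2067}{59}\right) = - \frac{171561}{59}$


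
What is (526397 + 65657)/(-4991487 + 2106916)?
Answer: -592054/2884571 ≈ -0.20525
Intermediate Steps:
(526397 + 65657)/(-4991487 + 2106916) = 592054/(-2884571) = 592054*(-1/2884571) = -592054/2884571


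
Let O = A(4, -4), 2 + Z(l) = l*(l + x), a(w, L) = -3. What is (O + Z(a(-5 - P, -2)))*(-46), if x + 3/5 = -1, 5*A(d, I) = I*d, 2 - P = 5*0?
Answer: -1978/5 ≈ -395.60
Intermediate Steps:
P = 2 (P = 2 - 5*0 = 2 - 1*0 = 2 + 0 = 2)
A(d, I) = I*d/5 (A(d, I) = (I*d)/5 = I*d/5)
x = -8/5 (x = -3/5 - 1 = -8/5 ≈ -1.6000)
Z(l) = -2 + l*(-8/5 + l) (Z(l) = -2 + l*(l - 8/5) = -2 + l*(-8/5 + l))
O = -16/5 (O = (1/5)*(-4)*4 = -16/5 ≈ -3.2000)
(O + Z(a(-5 - P, -2)))*(-46) = (-16/5 + (-2 + (-3)**2 - 8/5*(-3)))*(-46) = (-16/5 + (-2 + 9 + 24/5))*(-46) = (-16/5 + 59/5)*(-46) = (43/5)*(-46) = -1978/5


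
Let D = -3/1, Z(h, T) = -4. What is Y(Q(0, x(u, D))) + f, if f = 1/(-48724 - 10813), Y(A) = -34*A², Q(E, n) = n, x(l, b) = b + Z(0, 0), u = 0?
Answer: -99188643/59537 ≈ -1666.0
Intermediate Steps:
D = -3 (D = -3*1 = -3)
x(l, b) = -4 + b (x(l, b) = b - 4 = -4 + b)
f = -1/59537 (f = 1/(-59537) = -1/59537 ≈ -1.6796e-5)
Y(Q(0, x(u, D))) + f = -34*(-4 - 3)² - 1/59537 = -34*(-7)² - 1/59537 = -34*49 - 1/59537 = -1666 - 1/59537 = -99188643/59537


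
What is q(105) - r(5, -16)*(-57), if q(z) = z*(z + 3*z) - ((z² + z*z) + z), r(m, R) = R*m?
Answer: 17385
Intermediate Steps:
q(z) = -z + 2*z² (q(z) = z*(4*z) - ((z² + z²) + z) = 4*z² - (2*z² + z) = 4*z² - (z + 2*z²) = 4*z² + (-z - 2*z²) = -z + 2*z²)
q(105) - r(5, -16)*(-57) = 105*(-1 + 2*105) - (-16*5)*(-57) = 105*(-1 + 210) - (-80)*(-57) = 105*209 - 1*4560 = 21945 - 4560 = 17385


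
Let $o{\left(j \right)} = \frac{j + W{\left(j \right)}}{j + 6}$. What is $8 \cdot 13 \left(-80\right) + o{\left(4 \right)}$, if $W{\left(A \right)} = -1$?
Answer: $- \frac{83197}{10} \approx -8319.7$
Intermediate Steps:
$o{\left(j \right)} = \frac{-1 + j}{6 + j}$ ($o{\left(j \right)} = \frac{j - 1}{j + 6} = \frac{-1 + j}{6 + j}$)
$8 \cdot 13 \left(-80\right) + o{\left(4 \right)} = 8 \cdot 13 \left(-80\right) + \frac{-1 + 4}{6 + 4} = 104 \left(-80\right) + \frac{1}{10} \cdot 3 = -8320 + \frac{1}{10} \cdot 3 = -8320 + \frac{3}{10} = - \frac{83197}{10}$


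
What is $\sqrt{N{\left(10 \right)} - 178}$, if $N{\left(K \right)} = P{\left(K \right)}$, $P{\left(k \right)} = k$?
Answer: $2 i \sqrt{42} \approx 12.961 i$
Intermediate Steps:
$N{\left(K \right)} = K$
$\sqrt{N{\left(10 \right)} - 178} = \sqrt{10 - 178} = \sqrt{-168} = 2 i \sqrt{42}$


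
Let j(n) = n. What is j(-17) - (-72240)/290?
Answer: 6731/29 ≈ 232.10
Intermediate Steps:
j(-17) - (-72240)/290 = -17 - (-72240)/290 = -17 - 301*(-24/29) = -17 + 7224/29 = 6731/29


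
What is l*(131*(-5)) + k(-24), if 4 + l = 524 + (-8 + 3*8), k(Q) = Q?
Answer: -351104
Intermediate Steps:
l = 536 (l = -4 + (524 + (-8 + 3*8)) = -4 + (524 + (-8 + 24)) = -4 + (524 + 16) = -4 + 540 = 536)
l*(131*(-5)) + k(-24) = 536*(131*(-5)) - 24 = 536*(-655) - 24 = -351080 - 24 = -351104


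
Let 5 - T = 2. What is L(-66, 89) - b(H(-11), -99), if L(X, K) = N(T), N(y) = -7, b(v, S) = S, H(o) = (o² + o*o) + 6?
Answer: 92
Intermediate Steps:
H(o) = 6 + 2*o² (H(o) = (o² + o²) + 6 = 2*o² + 6 = 6 + 2*o²)
T = 3 (T = 5 - 1*2 = 5 - 2 = 3)
L(X, K) = -7
L(-66, 89) - b(H(-11), -99) = -7 - 1*(-99) = -7 + 99 = 92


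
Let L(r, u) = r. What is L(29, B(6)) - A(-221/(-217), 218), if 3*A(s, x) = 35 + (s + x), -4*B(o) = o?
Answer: -12081/217 ≈ -55.673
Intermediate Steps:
B(o) = -o/4
A(s, x) = 35/3 + s/3 + x/3 (A(s, x) = (35 + (s + x))/3 = (35 + s + x)/3 = 35/3 + s/3 + x/3)
L(29, B(6)) - A(-221/(-217), 218) = 29 - (35/3 + (-221/(-217))/3 + (⅓)*218) = 29 - (35/3 + (-221*(-1/217))/3 + 218/3) = 29 - (35/3 + (⅓)*(221/217) + 218/3) = 29 - (35/3 + 221/651 + 218/3) = 29 - 1*18374/217 = 29 - 18374/217 = -12081/217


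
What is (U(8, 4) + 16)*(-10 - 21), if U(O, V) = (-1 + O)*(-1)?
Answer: -279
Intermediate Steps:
U(O, V) = 1 - O
(U(8, 4) + 16)*(-10 - 21) = ((1 - 1*8) + 16)*(-10 - 21) = ((1 - 8) + 16)*(-31) = (-7 + 16)*(-31) = 9*(-31) = -279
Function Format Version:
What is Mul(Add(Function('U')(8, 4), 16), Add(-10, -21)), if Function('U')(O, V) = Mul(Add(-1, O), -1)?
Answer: -279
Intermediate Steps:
Function('U')(O, V) = Add(1, Mul(-1, O))
Mul(Add(Function('U')(8, 4), 16), Add(-10, -21)) = Mul(Add(Add(1, Mul(-1, 8)), 16), Add(-10, -21)) = Mul(Add(Add(1, -8), 16), -31) = Mul(Add(-7, 16), -31) = Mul(9, -31) = -279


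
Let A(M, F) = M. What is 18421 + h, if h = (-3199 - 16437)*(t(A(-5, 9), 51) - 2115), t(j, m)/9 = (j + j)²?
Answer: 23876161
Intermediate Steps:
t(j, m) = 36*j² (t(j, m) = 9*(j + j)² = 9*(2*j)² = 9*(4*j²) = 36*j²)
h = 23857740 (h = (-3199 - 16437)*(36*(-5)² - 2115) = -19636*(36*25 - 2115) = -19636*(900 - 2115) = -19636*(-1215) = 23857740)
18421 + h = 18421 + 23857740 = 23876161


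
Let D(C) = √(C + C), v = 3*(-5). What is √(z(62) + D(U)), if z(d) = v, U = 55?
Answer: √(-15 + √110) ≈ 2.1241*I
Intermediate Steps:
v = -15
z(d) = -15
D(C) = √2*√C (D(C) = √(2*C) = √2*√C)
√(z(62) + D(U)) = √(-15 + √2*√55) = √(-15 + √110)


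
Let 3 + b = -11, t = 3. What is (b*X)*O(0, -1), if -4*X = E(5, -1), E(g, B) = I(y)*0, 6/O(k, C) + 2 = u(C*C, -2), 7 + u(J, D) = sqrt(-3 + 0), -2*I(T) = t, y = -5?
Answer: 0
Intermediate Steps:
I(T) = -3/2 (I(T) = -1/2*3 = -3/2)
b = -14 (b = -3 - 11 = -14)
u(J, D) = -7 + I*sqrt(3) (u(J, D) = -7 + sqrt(-3 + 0) = -7 + sqrt(-3) = -7 + I*sqrt(3))
O(k, C) = 6/(-9 + I*sqrt(3)) (O(k, C) = 6/(-2 + (-7 + I*sqrt(3))) = 6/(-9 + I*sqrt(3)))
E(g, B) = 0 (E(g, B) = -3/2*0 = 0)
X = 0 (X = -1/4*0 = 0)
(b*X)*O(0, -1) = (-14*0)*(-9/14 - I*sqrt(3)/14) = 0*(-9/14 - I*sqrt(3)/14) = 0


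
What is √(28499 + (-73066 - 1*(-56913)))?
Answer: √12346 ≈ 111.11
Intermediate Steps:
√(28499 + (-73066 - 1*(-56913))) = √(28499 + (-73066 + 56913)) = √(28499 - 16153) = √12346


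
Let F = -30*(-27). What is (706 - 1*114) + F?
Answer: 1402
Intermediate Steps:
F = 810
(706 - 1*114) + F = (706 - 1*114) + 810 = (706 - 114) + 810 = 592 + 810 = 1402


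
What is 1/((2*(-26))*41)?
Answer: -1/2132 ≈ -0.00046904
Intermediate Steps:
1/((2*(-26))*41) = 1/(-52*41) = 1/(-2132) = -1/2132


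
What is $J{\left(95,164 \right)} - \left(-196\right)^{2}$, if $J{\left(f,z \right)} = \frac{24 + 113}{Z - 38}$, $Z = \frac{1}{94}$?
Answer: $- \frac{137196414}{3571} \approx -38420.0$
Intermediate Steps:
$Z = \frac{1}{94} \approx 0.010638$
$J{\left(f,z \right)} = - \frac{12878}{3571}$ ($J{\left(f,z \right)} = \frac{24 + 113}{\frac{1}{94} - 38} = \frac{137}{- \frac{3571}{94}} = 137 \left(- \frac{94}{3571}\right) = - \frac{12878}{3571}$)
$J{\left(95,164 \right)} - \left(-196\right)^{2} = - \frac{12878}{3571} - \left(-196\right)^{2} = - \frac{12878}{3571} - 38416 = - \frac{137196414}{3571}$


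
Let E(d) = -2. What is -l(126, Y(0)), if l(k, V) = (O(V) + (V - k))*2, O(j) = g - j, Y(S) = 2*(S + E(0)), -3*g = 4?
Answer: 764/3 ≈ 254.67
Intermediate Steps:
g = -4/3 (g = -⅓*4 = -4/3 ≈ -1.3333)
Y(S) = -4 + 2*S (Y(S) = 2*(S - 2) = 2*(-2 + S) = -4 + 2*S)
O(j) = -4/3 - j
l(k, V) = -8/3 - 2*k (l(k, V) = ((-4/3 - V) + (V - k))*2 = (-4/3 - k)*2 = -8/3 - 2*k)
-l(126, Y(0)) = -(-8/3 - 2*126) = -(-8/3 - 252) = -1*(-764/3) = 764/3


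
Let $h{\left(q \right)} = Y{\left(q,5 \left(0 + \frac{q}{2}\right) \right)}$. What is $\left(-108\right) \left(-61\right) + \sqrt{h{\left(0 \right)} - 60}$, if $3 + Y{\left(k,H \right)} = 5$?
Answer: $6588 + i \sqrt{58} \approx 6588.0 + 7.6158 i$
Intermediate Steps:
$Y{\left(k,H \right)} = 2$ ($Y{\left(k,H \right)} = -3 + 5 = 2$)
$h{\left(q \right)} = 2$
$\left(-108\right) \left(-61\right) + \sqrt{h{\left(0 \right)} - 60} = \left(-108\right) \left(-61\right) + \sqrt{2 - 60} = 6588 + \sqrt{-58} = 6588 + i \sqrt{58}$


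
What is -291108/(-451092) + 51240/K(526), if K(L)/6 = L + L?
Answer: 86636902/9886433 ≈ 8.7632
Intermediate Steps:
K(L) = 12*L (K(L) = 6*(L + L) = 6*(2*L) = 12*L)
-291108/(-451092) + 51240/K(526) = -291108/(-451092) + 51240/((12*526)) = -291108*(-1/451092) + 51240/6312 = 24259/37591 + 51240*(1/6312) = 24259/37591 + 2135/263 = 86636902/9886433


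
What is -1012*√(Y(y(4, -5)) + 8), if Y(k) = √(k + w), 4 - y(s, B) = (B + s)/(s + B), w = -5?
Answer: -1012*√(8 + I*√2) ≈ -2873.4 - 252.02*I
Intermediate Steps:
y(s, B) = 3 (y(s, B) = 4 - (B + s)/(s + B) = 4 - (B + s)/(B + s) = 4 - 1*1 = 4 - 1 = 3)
Y(k) = √(-5 + k) (Y(k) = √(k - 5) = √(-5 + k))
-1012*√(Y(y(4, -5)) + 8) = -1012*√(√(-5 + 3) + 8) = -1012*√(√(-2) + 8) = -1012*√(I*√2 + 8) = -1012*√(8 + I*√2)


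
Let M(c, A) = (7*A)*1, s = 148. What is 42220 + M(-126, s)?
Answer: 43256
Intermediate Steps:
M(c, A) = 7*A
42220 + M(-126, s) = 42220 + 7*148 = 42220 + 1036 = 43256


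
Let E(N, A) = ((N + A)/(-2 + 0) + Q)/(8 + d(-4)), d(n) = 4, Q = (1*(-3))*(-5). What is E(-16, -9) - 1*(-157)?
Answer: 3823/24 ≈ 159.29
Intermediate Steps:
Q = 15 (Q = -3*(-5) = 15)
E(N, A) = 5/4 - A/24 - N/24 (E(N, A) = ((N + A)/(-2 + 0) + 15)/(8 + 4) = ((A + N)/(-2) + 15)/12 = ((A + N)*(-½) + 15)*(1/12) = ((-A/2 - N/2) + 15)*(1/12) = (15 - A/2 - N/2)*(1/12) = 5/4 - A/24 - N/24)
E(-16, -9) - 1*(-157) = (5/4 - 1/24*(-9) - 1/24*(-16)) - 1*(-157) = (5/4 + 3/8 + ⅔) + 157 = 55/24 + 157 = 3823/24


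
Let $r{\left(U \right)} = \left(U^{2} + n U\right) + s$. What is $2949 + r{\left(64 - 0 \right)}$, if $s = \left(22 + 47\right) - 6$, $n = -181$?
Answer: $-4476$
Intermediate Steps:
$s = 63$ ($s = 69 - 6 = 63$)
$r{\left(U \right)} = 63 + U^{2} - 181 U$ ($r{\left(U \right)} = \left(U^{2} - 181 U\right) + 63 = 63 + U^{2} - 181 U$)
$2949 + r{\left(64 - 0 \right)} = 2949 + \left(63 + \left(64 - 0\right)^{2} - 181 \left(64 - 0\right)\right) = 2949 + \left(63 + \left(64 + 0\right)^{2} - 181 \left(64 + 0\right)\right) = 2949 + \left(63 + 64^{2} - 11584\right) = 2949 + \left(63 + 4096 - 11584\right) = 2949 - 7425 = -4476$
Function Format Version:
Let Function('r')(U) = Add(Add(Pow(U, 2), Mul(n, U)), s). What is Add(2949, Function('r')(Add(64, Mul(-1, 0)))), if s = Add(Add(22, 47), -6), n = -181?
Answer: -4476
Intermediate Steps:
s = 63 (s = Add(69, -6) = 63)
Function('r')(U) = Add(63, Pow(U, 2), Mul(-181, U)) (Function('r')(U) = Add(Add(Pow(U, 2), Mul(-181, U)), 63) = Add(63, Pow(U, 2), Mul(-181, U)))
Add(2949, Function('r')(Add(64, Mul(-1, 0)))) = Add(2949, Add(63, Pow(Add(64, Mul(-1, 0)), 2), Mul(-181, Add(64, Mul(-1, 0))))) = Add(2949, Add(63, Pow(Add(64, 0), 2), Mul(-181, Add(64, 0)))) = Add(2949, Add(63, Pow(64, 2), Mul(-181, 64))) = Add(2949, Add(63, 4096, -11584)) = Add(2949, -7425) = -4476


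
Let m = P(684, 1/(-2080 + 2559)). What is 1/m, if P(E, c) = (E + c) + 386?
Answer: 479/512531 ≈ 0.00093458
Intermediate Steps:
P(E, c) = 386 + E + c
m = 512531/479 (m = 386 + 684 + 1/(-2080 + 2559) = 386 + 684 + 1/479 = 512531/479 ≈ 1070.0)
1/m = 1/(512531/479) = 479/512531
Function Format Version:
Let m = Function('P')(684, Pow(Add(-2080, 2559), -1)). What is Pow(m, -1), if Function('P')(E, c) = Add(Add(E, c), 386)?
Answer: Rational(479, 512531) ≈ 0.00093458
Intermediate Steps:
Function('P')(E, c) = Add(386, E, c)
m = Rational(512531, 479) (m = Add(386, 684, Pow(Add(-2080, 2559), -1)) = Add(386, 684, Pow(479, -1)) = Add(386, 684, Rational(1, 479)) = Rational(512531, 479) ≈ 1070.0)
Pow(m, -1) = Pow(Rational(512531, 479), -1) = Rational(479, 512531)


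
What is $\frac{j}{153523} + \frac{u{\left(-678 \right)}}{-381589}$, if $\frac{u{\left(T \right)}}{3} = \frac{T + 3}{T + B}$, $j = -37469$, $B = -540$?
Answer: $- \frac{5804993473871}{23784571347082} \approx -0.24407$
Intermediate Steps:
$u{\left(T \right)} = \frac{3 \left(3 + T\right)}{-540 + T}$ ($u{\left(T \right)} = 3 \frac{T + 3}{T - 540} = 3 \frac{3 + T}{-540 + T} = \frac{3 \left(3 + T\right)}{-540 + T}$)
$\frac{j}{153523} + \frac{u{\left(-678 \right)}}{-381589} = - \frac{37469}{153523} + \frac{3 \frac{1}{-540 - 678} \left(3 - 678\right)}{-381589} = \left(-37469\right) \frac{1}{153523} + 3 \frac{1}{-1218} \left(-675\right) \left(- \frac{1}{381589}\right) = - \frac{37469}{153523} + 3 \left(- \frac{1}{1218}\right) \left(-675\right) \left(- \frac{1}{381589}\right) = - \frac{37469}{153523} + \frac{675}{406} \left(- \frac{1}{381589}\right) = - \frac{37469}{153523} - \frac{675}{154925134} = - \frac{5804993473871}{23784571347082}$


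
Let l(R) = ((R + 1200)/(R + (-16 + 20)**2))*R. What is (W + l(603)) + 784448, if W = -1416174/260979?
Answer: 42335766499451/53848667 ≈ 7.8620e+5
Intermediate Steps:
W = -472058/86993 (W = -1416174*1/260979 = -472058/86993 ≈ -5.4264)
l(R) = R*(1200 + R)/(16 + R) (l(R) = ((1200 + R)/(R + 4**2))*R = ((1200 + R)/(R + 16))*R = ((1200 + R)/(16 + R))*R = R*(1200 + R)/(16 + R))
(W + l(603)) + 784448 = (-472058/86993 + 603*(1200 + 603)/(16 + 603)) + 784448 = (-472058/86993 + 603*1803/619) + 784448 = (-472058/86993 + 603*(1/619)*1803) + 784448 = (-472058/86993 + 1087209/619) + 784448 = 94287368635/53848667 + 784448 = 42335766499451/53848667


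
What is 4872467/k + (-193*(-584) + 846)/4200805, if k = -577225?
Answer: -4080547043877/484961933225 ≈ -8.4142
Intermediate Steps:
4872467/k + (-193*(-584) + 846)/4200805 = 4872467/(-577225) + (-193*(-584) + 846)/4200805 = 4872467*(-1/577225) + (112712 + 846)*(1/4200805) = -4872467/577225 + 113558*(1/4200805) = -4872467/577225 + 113558/4200805 = -4080547043877/484961933225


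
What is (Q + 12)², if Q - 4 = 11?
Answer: 729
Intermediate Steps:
Q = 15 (Q = 4 + 11 = 15)
(Q + 12)² = (15 + 12)² = 27² = 729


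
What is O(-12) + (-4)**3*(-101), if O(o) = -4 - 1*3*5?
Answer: 6445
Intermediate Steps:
O(o) = -19 (O(o) = -4 - 3*5 = -4 - 15 = -19)
O(-12) + (-4)**3*(-101) = -19 + (-4)**3*(-101) = -19 - 64*(-101) = -19 + 6464 = 6445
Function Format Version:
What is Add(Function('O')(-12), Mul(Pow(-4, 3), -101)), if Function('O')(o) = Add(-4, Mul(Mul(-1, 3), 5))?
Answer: 6445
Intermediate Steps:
Function('O')(o) = -19 (Function('O')(o) = Add(-4, Mul(-3, 5)) = Add(-4, -15) = -19)
Add(Function('O')(-12), Mul(Pow(-4, 3), -101)) = Add(-19, Mul(Pow(-4, 3), -101)) = Add(-19, Mul(-64, -101)) = Add(-19, 6464) = 6445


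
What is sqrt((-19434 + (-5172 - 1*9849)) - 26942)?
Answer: 7*I*sqrt(1253) ≈ 247.78*I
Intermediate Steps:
sqrt((-19434 + (-5172 - 1*9849)) - 26942) = sqrt((-19434 + (-5172 - 9849)) - 26942) = sqrt((-19434 - 15021) - 26942) = sqrt(-34455 - 26942) = sqrt(-61397) = 7*I*sqrt(1253)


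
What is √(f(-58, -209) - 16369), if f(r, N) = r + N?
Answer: 2*I*√4159 ≈ 128.98*I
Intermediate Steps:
f(r, N) = N + r
√(f(-58, -209) - 16369) = √((-209 - 58) - 16369) = √(-267 - 16369) = √(-16636) = 2*I*√4159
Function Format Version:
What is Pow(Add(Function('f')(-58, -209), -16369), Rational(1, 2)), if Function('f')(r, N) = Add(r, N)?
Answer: Mul(2, I, Pow(4159, Rational(1, 2))) ≈ Mul(128.98, I)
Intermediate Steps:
Function('f')(r, N) = Add(N, r)
Pow(Add(Function('f')(-58, -209), -16369), Rational(1, 2)) = Pow(Add(Add(-209, -58), -16369), Rational(1, 2)) = Pow(Add(-267, -16369), Rational(1, 2)) = Pow(-16636, Rational(1, 2)) = Mul(2, I, Pow(4159, Rational(1, 2)))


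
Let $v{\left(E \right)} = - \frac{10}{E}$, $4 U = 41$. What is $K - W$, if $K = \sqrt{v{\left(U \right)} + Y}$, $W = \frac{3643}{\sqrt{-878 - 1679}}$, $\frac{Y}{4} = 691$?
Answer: $\frac{2 \sqrt{1161161}}{41} + \frac{3643 i \sqrt{2557}}{2557} \approx 52.564 + 72.043 i$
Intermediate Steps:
$Y = 2764$ ($Y = 4 \cdot 691 = 2764$)
$U = \frac{41}{4}$ ($U = \frac{1}{4} \cdot 41 = \frac{41}{4} \approx 10.25$)
$W = - \frac{3643 i \sqrt{2557}}{2557}$ ($W = \frac{3643}{\sqrt{-2557}} = \frac{3643}{i \sqrt{2557}} = 3643 \left(- \frac{i \sqrt{2557}}{2557}\right) = - \frac{3643 i \sqrt{2557}}{2557} \approx - 72.043 i$)
$K = \frac{2 \sqrt{1161161}}{41}$ ($K = \sqrt{- \frac{10}{\frac{41}{4}} + 2764} = \sqrt{\left(-10\right) \frac{4}{41} + 2764} = \sqrt{- \frac{40}{41} + 2764} = \sqrt{\frac{113284}{41}} = \frac{2 \sqrt{1161161}}{41} \approx 52.564$)
$K - W = \frac{2 \sqrt{1161161}}{41} - - \frac{3643 i \sqrt{2557}}{2557} = \frac{2 \sqrt{1161161}}{41} + \frac{3643 i \sqrt{2557}}{2557}$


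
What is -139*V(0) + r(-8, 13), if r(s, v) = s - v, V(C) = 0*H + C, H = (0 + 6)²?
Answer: -21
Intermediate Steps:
H = 36 (H = 6² = 36)
V(C) = C (V(C) = 0*36 + C = 0 + C = C)
-139*V(0) + r(-8, 13) = -139*0 + (-8 - 1*13) = 0 + (-8 - 13) = 0 - 21 = -21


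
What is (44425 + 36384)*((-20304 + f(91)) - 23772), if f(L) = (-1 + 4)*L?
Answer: -3539676627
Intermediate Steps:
f(L) = 3*L
(44425 + 36384)*((-20304 + f(91)) - 23772) = (44425 + 36384)*((-20304 + 3*91) - 23772) = 80809*((-20304 + 273) - 23772) = 80809*(-20031 - 23772) = 80809*(-43803) = -3539676627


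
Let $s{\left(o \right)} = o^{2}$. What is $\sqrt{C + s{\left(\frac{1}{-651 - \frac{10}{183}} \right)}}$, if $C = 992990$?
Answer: $\frac{\sqrt{14095547117345999}}{119143} \approx 996.49$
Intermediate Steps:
$\sqrt{C + s{\left(\frac{1}{-651 - \frac{10}{183}} \right)}} = \sqrt{992990 + \left(\frac{1}{-651 - \frac{10}{183}}\right)^{2}} = \sqrt{992990 + \left(\frac{1}{- \frac{119143}{183}}\right)^{2}} = \sqrt{992990 + \left(- \frac{183}{119143}\right)^{2}} = \sqrt{992990 + \frac{33489}{14195054449}} = \sqrt{\frac{14095547117345999}{14195054449}} = \frac{\sqrt{14095547117345999}}{119143}$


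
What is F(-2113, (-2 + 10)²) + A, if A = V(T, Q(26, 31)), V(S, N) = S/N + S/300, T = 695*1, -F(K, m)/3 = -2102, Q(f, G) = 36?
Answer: 284743/45 ≈ 6327.6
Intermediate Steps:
F(K, m) = 6306 (F(K, m) = -3*(-2102) = 6306)
T = 695
V(S, N) = S/300 + S/N (V(S, N) = S/N + S*(1/300) = S/N + S/300 = S/300 + S/N)
A = 973/45 (A = (1/300)*695 + 695/36 = 139/60 + 695*(1/36) = 139/60 + 695/36 = 973/45 ≈ 21.622)
F(-2113, (-2 + 10)²) + A = 6306 + 973/45 = 284743/45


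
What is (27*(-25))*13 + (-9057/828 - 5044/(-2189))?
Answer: -5306755547/604164 ≈ -8783.6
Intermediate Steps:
(27*(-25))*13 + (-9057/828 - 5044/(-2189)) = -675*13 + (-9057*1/828 - 5044*(-1/2189)) = -8775 + (-3019/276 + 5044/2189) = -8775 - 5216447/604164 = -5306755547/604164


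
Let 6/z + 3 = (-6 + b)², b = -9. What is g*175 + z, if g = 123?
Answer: 796426/37 ≈ 21525.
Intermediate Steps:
z = 1/37 (z = 6/(-3 + (-6 - 9)²) = 6/(-3 + (-15)²) = 6/(-3 + 225) = 6/222 = 6*(1/222) = 1/37 ≈ 0.027027)
g*175 + z = 123*175 + 1/37 = 21525 + 1/37 = 796426/37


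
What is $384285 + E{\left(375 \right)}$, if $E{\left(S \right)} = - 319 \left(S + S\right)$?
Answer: $145035$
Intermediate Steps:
$E{\left(S \right)} = - 638 S$ ($E{\left(S \right)} = - 319 \cdot 2 S = - 638 S$)
$384285 + E{\left(375 \right)} = 384285 - 239250 = 145035$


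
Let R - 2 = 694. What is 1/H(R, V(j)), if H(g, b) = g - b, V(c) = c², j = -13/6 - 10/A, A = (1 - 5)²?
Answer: 576/396407 ≈ 0.0014531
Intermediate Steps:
R = 696 (R = 2 + 694 = 696)
A = 16 (A = (-4)² = 16)
j = -67/24 (j = -13/6 - 10/16 = -13*⅙ - 10*1/16 = -13/6 - 5/8 = -67/24 ≈ -2.7917)
1/H(R, V(j)) = 1/(696 - (-67/24)²) = 1/(696 - 1*4489/576) = 1/(696 - 4489/576) = 1/(396407/576) = 576/396407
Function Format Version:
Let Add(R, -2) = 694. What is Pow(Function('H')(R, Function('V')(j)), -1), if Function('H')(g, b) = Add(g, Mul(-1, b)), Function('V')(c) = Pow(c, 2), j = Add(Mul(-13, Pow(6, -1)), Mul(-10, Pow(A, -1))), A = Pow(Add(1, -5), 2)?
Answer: Rational(576, 396407) ≈ 0.0014531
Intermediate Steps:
R = 696 (R = Add(2, 694) = 696)
A = 16 (A = Pow(-4, 2) = 16)
j = Rational(-67, 24) (j = Add(Mul(-13, Pow(6, -1)), Mul(-10, Pow(16, -1))) = Add(Mul(-13, Rational(1, 6)), Mul(-10, Rational(1, 16))) = Add(Rational(-13, 6), Rational(-5, 8)) = Rational(-67, 24) ≈ -2.7917)
Pow(Function('H')(R, Function('V')(j)), -1) = Pow(Add(696, Mul(-1, Pow(Rational(-67, 24), 2))), -1) = Pow(Add(696, Mul(-1, Rational(4489, 576))), -1) = Pow(Add(696, Rational(-4489, 576)), -1) = Pow(Rational(396407, 576), -1) = Rational(576, 396407)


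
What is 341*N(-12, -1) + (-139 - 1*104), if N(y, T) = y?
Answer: -4335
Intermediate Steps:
341*N(-12, -1) + (-139 - 1*104) = 341*(-12) + (-139 - 1*104) = -4092 + (-139 - 104) = -4092 - 243 = -4335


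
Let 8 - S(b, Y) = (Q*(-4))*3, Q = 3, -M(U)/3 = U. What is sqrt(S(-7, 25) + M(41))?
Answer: I*sqrt(79) ≈ 8.8882*I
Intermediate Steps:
M(U) = -3*U
S(b, Y) = 44 (S(b, Y) = 8 - 3*(-4)*3 = 8 - (-12)*3 = 8 - 1*(-36) = 8 + 36 = 44)
sqrt(S(-7, 25) + M(41)) = sqrt(44 - 3*41) = sqrt(44 - 123) = sqrt(-79) = I*sqrt(79)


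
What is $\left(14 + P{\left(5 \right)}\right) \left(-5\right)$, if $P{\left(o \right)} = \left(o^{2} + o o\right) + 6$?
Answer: $-350$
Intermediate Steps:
$P{\left(o \right)} = 6 + 2 o^{2}$ ($P{\left(o \right)} = \left(o^{2} + o^{2}\right) + 6 = 2 o^{2} + 6 = 6 + 2 o^{2}$)
$\left(14 + P{\left(5 \right)}\right) \left(-5\right) = \left(14 + \left(6 + 2 \cdot 5^{2}\right)\right) \left(-5\right) = \left(14 + \left(6 + 2 \cdot 25\right)\right) \left(-5\right) = \left(14 + \left(6 + 50\right)\right) \left(-5\right) = \left(14 + 56\right) \left(-5\right) = 70 \left(-5\right) = -350$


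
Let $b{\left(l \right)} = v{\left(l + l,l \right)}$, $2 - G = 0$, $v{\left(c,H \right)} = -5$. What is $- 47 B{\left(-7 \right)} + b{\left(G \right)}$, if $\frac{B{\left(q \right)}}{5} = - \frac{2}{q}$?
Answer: $- \frac{505}{7} \approx -72.143$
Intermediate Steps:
$G = 2$ ($G = 2 - 0 = 2 + 0 = 2$)
$b{\left(l \right)} = -5$
$B{\left(q \right)} = - \frac{10}{q}$ ($B{\left(q \right)} = 5 \left(- \frac{2}{q}\right) = - \frac{10}{q}$)
$- 47 B{\left(-7 \right)} + b{\left(G \right)} = - 47 \left(- \frac{10}{-7}\right) - 5 = - 47 \left(\left(-10\right) \left(- \frac{1}{7}\right)\right) - 5 = \left(-47\right) \frac{10}{7} - 5 = - \frac{470}{7} - 5 = - \frac{505}{7}$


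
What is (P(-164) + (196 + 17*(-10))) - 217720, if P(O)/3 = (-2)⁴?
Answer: -217646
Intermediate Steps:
P(O) = 48 (P(O) = 3*(-2)⁴ = 3*16 = 48)
(P(-164) + (196 + 17*(-10))) - 217720 = (48 + (196 + 17*(-10))) - 217720 = (48 + (196 - 170)) - 217720 = (48 + 26) - 217720 = 74 - 217720 = -217646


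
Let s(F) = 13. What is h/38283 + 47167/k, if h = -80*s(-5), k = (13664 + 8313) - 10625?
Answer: 199320909/48287624 ≈ 4.1278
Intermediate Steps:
k = 11352 (k = 21977 - 10625 = 11352)
h = -1040 (h = -80*13 = -1040)
h/38283 + 47167/k = -1040/38283 + 47167/11352 = 199320909/48287624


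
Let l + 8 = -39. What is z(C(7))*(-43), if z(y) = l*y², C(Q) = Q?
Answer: 99029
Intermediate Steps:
l = -47 (l = -8 - 39 = -47)
z(y) = -47*y²
z(C(7))*(-43) = -47*7²*(-43) = -47*49*(-43) = -2303*(-43) = 99029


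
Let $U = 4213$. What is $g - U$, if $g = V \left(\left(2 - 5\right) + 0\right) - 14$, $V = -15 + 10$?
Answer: $-4212$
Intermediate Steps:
$V = -5$
$g = 1$ ($g = - 5 \left(\left(2 - 5\right) + 0\right) - 14 = - 5 \left(-3 + 0\right) - 14 = \left(-5\right) \left(-3\right) - 14 = 15 - 14 = 1$)
$g - U = 1 - 4213 = -4212$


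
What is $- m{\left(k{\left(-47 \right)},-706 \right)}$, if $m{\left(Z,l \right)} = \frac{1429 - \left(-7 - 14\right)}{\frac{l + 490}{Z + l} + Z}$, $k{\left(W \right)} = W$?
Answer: $\frac{14558}{469} \approx 31.04$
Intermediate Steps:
$m{\left(Z,l \right)} = \frac{1450}{Z + \frac{490 + l}{Z + l}}$ ($m{\left(Z,l \right)} = \frac{1429 - -21}{\frac{490 + l}{Z + l} + Z} = \frac{1429 + 21}{\frac{490 + l}{Z + l} + Z} = \frac{1450}{Z + \frac{490 + l}{Z + l}}$)
$- m{\left(k{\left(-47 \right)},-706 \right)} = - \frac{1450 \left(-47 - 706\right)}{490 - 706 + \left(-47\right)^{2} - -33182} = - \frac{1450 \left(-753\right)}{490 - 706 + 2209 + 33182} = - \frac{1450 \left(-753\right)}{35175} = \left(-1\right) \left(- \frac{14558}{469}\right) = \frac{14558}{469}$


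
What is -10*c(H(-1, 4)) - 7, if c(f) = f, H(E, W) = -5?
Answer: 43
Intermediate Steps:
-10*c(H(-1, 4)) - 7 = -10*(-5) - 7 = 50 - 7 = 43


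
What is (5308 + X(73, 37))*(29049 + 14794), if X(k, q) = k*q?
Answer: 351138587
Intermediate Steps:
(5308 + X(73, 37))*(29049 + 14794) = (5308 + 73*37)*(29049 + 14794) = (5308 + 2701)*43843 = 8009*43843 = 351138587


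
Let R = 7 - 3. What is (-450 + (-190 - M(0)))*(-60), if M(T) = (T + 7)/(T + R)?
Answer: 38505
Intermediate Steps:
R = 4
M(T) = (7 + T)/(4 + T) (M(T) = (T + 7)/(T + 4) = (7 + T)/(4 + T))
(-450 + (-190 - M(0)))*(-60) = (-450 + (-190 - (7 + 0)/(4 + 0)))*(-60) = (-450 + (-190 - 7/4))*(-60) = (-450 - 767/4)*(-60) = -2567/4*(-60) = 38505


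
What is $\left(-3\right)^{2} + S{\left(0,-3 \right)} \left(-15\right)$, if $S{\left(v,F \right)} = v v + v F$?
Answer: $9$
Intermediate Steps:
$S{\left(v,F \right)} = v^{2} + F v$
$\left(-3\right)^{2} + S{\left(0,-3 \right)} \left(-15\right) = \left(-3\right)^{2} + 0 \left(-3 + 0\right) \left(-15\right) = 9 + 0 \left(-3\right) \left(-15\right) = 9 + 0 \left(-15\right) = 9 + 0 = 9$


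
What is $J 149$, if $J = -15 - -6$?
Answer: $-1341$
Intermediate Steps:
$J = -9$ ($J = -15 + 6 = -9$)
$J 149 = \left(-9\right) 149 = -1341$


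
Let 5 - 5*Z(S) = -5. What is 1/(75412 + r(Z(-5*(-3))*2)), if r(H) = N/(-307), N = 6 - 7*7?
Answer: 307/23151527 ≈ 1.3260e-5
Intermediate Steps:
Z(S) = 2 (Z(S) = 1 - ⅕*(-5) = 1 + 1 = 2)
N = -43 (N = 6 - 49 = -43)
r(H) = 43/307 (r(H) = -43/(-307) = -43*(-1/307) = 43/307)
1/(75412 + r(Z(-5*(-3))*2)) = 1/(75412 + 43/307) = 1/(23151527/307) = 307/23151527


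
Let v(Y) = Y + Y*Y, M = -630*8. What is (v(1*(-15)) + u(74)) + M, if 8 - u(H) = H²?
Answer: -10298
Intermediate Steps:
u(H) = 8 - H²
M = -5040
v(Y) = Y + Y²
(v(1*(-15)) + u(74)) + M = ((1*(-15))*(1 + 1*(-15)) + (8 - 1*74²)) - 5040 = (-15*(1 - 15) + (8 - 1*5476)) - 5040 = (-15*(-14) + (8 - 5476)) - 5040 = (210 - 5468) - 5040 = -5258 - 5040 = -10298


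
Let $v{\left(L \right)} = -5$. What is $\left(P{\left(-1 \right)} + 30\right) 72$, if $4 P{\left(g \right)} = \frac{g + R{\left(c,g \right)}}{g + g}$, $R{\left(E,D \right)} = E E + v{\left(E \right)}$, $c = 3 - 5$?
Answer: $2178$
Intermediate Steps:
$c = -2$ ($c = 3 - 5 = -2$)
$R{\left(E,D \right)} = -5 + E^{2}$ ($R{\left(E,D \right)} = E E - 5 = E^{2} - 5 = -5 + E^{2}$)
$P{\left(g \right)} = \frac{-1 + g}{8 g}$ ($P{\left(g \right)} = \frac{\left(g - \left(5 - \left(-2\right)^{2}\right)\right) \frac{1}{g + g}}{4} = \frac{\left(g + \left(-5 + 4\right)\right) \frac{1}{2 g}}{4} = \frac{\left(g - 1\right) \frac{1}{2 g}}{4} = \frac{\left(-1 + g\right) \frac{1}{2 g}}{4} = \frac{\frac{1}{2} \frac{1}{g} \left(-1 + g\right)}{4} = \frac{-1 + g}{8 g}$)
$\left(P{\left(-1 \right)} + 30\right) 72 = \left(\frac{-1 - 1}{8 \left(-1\right)} + 30\right) 72 = \left(\frac{1}{8} \left(-1\right) \left(-2\right) + 30\right) 72 = \left(\frac{1}{4} + 30\right) 72 = \frac{121}{4} \cdot 72 = 2178$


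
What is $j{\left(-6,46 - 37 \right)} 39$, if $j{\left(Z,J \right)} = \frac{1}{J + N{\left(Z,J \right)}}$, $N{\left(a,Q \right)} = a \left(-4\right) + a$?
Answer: $\frac{13}{9} \approx 1.4444$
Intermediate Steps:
$N{\left(a,Q \right)} = - 3 a$ ($N{\left(a,Q \right)} = - 4 a + a = - 3 a$)
$j{\left(Z,J \right)} = \frac{1}{J - 3 Z}$
$j{\left(-6,46 - 37 \right)} 39 = \frac{1}{\left(46 - 37\right) - -18} \cdot 39 = \frac{1}{\left(46 - 37\right) + 18} \cdot 39 = \frac{1}{9 + 18} \cdot 39 = \frac{1}{27} \cdot 39 = \frac{13}{9}$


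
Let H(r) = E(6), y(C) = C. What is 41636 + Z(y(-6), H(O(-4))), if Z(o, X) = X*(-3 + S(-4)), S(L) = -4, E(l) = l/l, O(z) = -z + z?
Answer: 41629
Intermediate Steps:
O(z) = 0
E(l) = 1
H(r) = 1
Z(o, X) = -7*X (Z(o, X) = X*(-3 - 4) = X*(-7) = -7*X)
41636 + Z(y(-6), H(O(-4))) = 41636 - 7*1 = 41636 - 7 = 41629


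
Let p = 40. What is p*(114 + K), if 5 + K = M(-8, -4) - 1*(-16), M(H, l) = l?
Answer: 4840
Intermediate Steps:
K = 7 (K = -5 + (-4 - 1*(-16)) = -5 + (-4 + 16) = -5 + 12 = 7)
p*(114 + K) = 40*(114 + 7) = 40*121 = 4840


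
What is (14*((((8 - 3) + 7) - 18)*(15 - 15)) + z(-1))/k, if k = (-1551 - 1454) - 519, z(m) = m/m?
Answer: -1/3524 ≈ -0.00028377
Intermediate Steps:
z(m) = 1
k = -3524 (k = -3005 - 519 = -3524)
(14*((((8 - 3) + 7) - 18)*(15 - 15)) + z(-1))/k = (14*((((8 - 3) + 7) - 18)*(15 - 15)) + 1)/(-3524) = (14*(((5 + 7) - 18)*0) + 1)*(-1/3524) = (14*((12 - 18)*0) + 1)*(-1/3524) = (14*(-6*0) + 1)*(-1/3524) = (14*0 + 1)*(-1/3524) = (0 + 1)*(-1/3524) = 1*(-1/3524) = -1/3524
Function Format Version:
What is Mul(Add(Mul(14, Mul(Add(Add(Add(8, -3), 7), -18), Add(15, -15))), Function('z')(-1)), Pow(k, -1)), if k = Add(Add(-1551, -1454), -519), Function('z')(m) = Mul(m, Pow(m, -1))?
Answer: Rational(-1, 3524) ≈ -0.00028377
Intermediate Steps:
Function('z')(m) = 1
k = -3524 (k = Add(-3005, -519) = -3524)
Mul(Add(Mul(14, Mul(Add(Add(Add(8, -3), 7), -18), Add(15, -15))), Function('z')(-1)), Pow(k, -1)) = Mul(Add(Mul(14, Mul(Add(Add(Add(8, -3), 7), -18), Add(15, -15))), 1), Pow(-3524, -1)) = Mul(Add(Mul(14, Mul(Add(Add(5, 7), -18), 0)), 1), Rational(-1, 3524)) = Mul(Add(Mul(14, Mul(Add(12, -18), 0)), 1), Rational(-1, 3524)) = Mul(Add(Mul(14, Mul(-6, 0)), 1), Rational(-1, 3524)) = Mul(Add(Mul(14, 0), 1), Rational(-1, 3524)) = Mul(Add(0, 1), Rational(-1, 3524)) = Mul(1, Rational(-1, 3524)) = Rational(-1, 3524)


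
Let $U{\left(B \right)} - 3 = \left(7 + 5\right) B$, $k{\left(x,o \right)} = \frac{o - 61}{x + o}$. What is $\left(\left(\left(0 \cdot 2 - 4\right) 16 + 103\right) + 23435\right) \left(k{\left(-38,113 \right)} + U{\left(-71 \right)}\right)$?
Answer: $- \frac{1493486302}{75} \approx -1.9913 \cdot 10^{7}$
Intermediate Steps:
$k{\left(x,o \right)} = \frac{-61 + o}{o + x}$
$U{\left(B \right)} = 3 + 12 B$ ($U{\left(B \right)} = 3 + \left(7 + 5\right) B = 3 + 12 B$)
$\left(\left(\left(0 \cdot 2 - 4\right) 16 + 103\right) + 23435\right) \left(k{\left(-38,113 \right)} + U{\left(-71 \right)}\right) = \left(\left(\left(0 \cdot 2 - 4\right) 16 + 103\right) + 23435\right) \left(\frac{-61 + 113}{113 - 38} + \left(3 + 12 \left(-71\right)\right)\right) = \left(\left(\left(0 - 4\right) 16 + 103\right) + 23435\right) \left(\frac{1}{75} \cdot 52 + \left(3 - 852\right)\right) = \left(\left(\left(-4\right) 16 + 103\right) + 23435\right) \left(\frac{1}{75} \cdot 52 - 849\right) = \left(\left(-64 + 103\right) + 23435\right) \left(\frac{52}{75} - 849\right) = \left(39 + 23435\right) \left(- \frac{63623}{75}\right) = 23474 \left(- \frac{63623}{75}\right) = - \frac{1493486302}{75}$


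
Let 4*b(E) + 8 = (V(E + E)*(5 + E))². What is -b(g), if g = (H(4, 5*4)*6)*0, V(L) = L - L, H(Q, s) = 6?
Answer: 2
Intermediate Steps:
V(L) = 0
g = 0 (g = (6*6)*0 = 36*0 = 0)
b(E) = -2 (b(E) = -2 + (0*(5 + E))²/4 = -2 + (¼)*0² = -2 + (¼)*0 = -2 + 0 = -2)
-b(g) = -1*(-2) = 2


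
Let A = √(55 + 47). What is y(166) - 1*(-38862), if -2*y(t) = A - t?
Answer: 38945 - √102/2 ≈ 38940.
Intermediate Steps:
A = √102 ≈ 10.100
y(t) = t/2 - √102/2 (y(t) = -(√102 - t)/2 = t/2 - √102/2)
y(166) - 1*(-38862) = ((½)*166 - √102/2) - 1*(-38862) = (83 - √102/2) + 38862 = 38945 - √102/2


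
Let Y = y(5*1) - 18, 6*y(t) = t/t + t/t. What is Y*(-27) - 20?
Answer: 457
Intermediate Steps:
y(t) = ⅓ (y(t) = (t/t + t/t)/6 = (1 + 1)/6 = (⅙)*2 = ⅓)
Y = -53/3 (Y = ⅓ - 18 = -53/3 ≈ -17.667)
Y*(-27) - 20 = -53/3*(-27) - 20 = 477 - 20 = 457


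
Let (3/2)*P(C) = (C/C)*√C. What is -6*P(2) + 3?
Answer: 3 - 4*√2 ≈ -2.6569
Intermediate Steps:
P(C) = 2*√C/3 (P(C) = 2*((C/C)*√C)/3 = 2*(1*√C)/3 = 2*√C/3)
-6*P(2) + 3 = -4*√2 + 3 = 3 - 4*√2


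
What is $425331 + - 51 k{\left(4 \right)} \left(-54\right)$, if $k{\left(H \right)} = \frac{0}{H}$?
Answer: $425331$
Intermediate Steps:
$k{\left(H \right)} = 0$
$425331 + - 51 k{\left(4 \right)} \left(-54\right) = 425331 + \left(-51\right) 0 \left(-54\right) = 425331 + 0 \left(-54\right) = 425331 + 0 = 425331$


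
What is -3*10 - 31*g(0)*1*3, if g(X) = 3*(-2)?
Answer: 528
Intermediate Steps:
g(X) = -6
-3*10 - 31*g(0)*1*3 = -3*10 - 31*(-6*1)*3 = -30 - (-186)*3 = -30 - 31*(-18) = -30 + 558 = 528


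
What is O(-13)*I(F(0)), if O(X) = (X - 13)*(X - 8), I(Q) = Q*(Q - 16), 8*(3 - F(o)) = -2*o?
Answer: -21294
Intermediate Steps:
F(o) = 3 + o/4 (F(o) = 3 - (-1)*o/4 = 3 + o/4)
I(Q) = Q*(-16 + Q)
O(X) = (-13 + X)*(-8 + X)
O(-13)*I(F(0)) = (104 + (-13)² - 21*(-13))*((3 + (¼)*0)*(-16 + (3 + (¼)*0))) = (104 + 169 + 273)*((3 + 0)*(-16 + (3 + 0))) = 546*(3*(-16 + 3)) = 546*(3*(-13)) = 546*(-39) = -21294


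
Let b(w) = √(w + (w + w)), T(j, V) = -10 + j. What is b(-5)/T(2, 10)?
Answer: -I*√15/8 ≈ -0.48412*I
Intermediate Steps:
b(w) = √3*√w (b(w) = √(w + 2*w) = √(3*w) = √3*√w)
b(-5)/T(2, 10) = (√3*√(-5))/(-10 + 2) = (√3*(I*√5))/(-8) = (I*√15)*(-⅛) = -I*√15/8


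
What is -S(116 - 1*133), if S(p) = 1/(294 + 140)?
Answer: -1/434 ≈ -0.0023041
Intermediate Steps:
S(p) = 1/434
-S(116 - 1*133) = -1*1/434 = -1/434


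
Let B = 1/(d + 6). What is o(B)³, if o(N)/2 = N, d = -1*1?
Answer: 8/125 ≈ 0.064000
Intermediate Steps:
d = -1
B = ⅕ (B = 1/(-1 + 6) = 1/5 = ⅕ ≈ 0.20000)
o(N) = 2*N
o(B)³ = (2*(⅕))³ = (⅖)³ = 8/125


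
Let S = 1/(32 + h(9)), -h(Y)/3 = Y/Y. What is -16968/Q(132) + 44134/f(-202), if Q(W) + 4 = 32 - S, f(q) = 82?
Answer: -2278615/33251 ≈ -68.528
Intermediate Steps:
h(Y) = -3 (h(Y) = -3*Y/Y = -3*1 = -3)
S = 1/29 (S = 1/(32 - 3) = 1/29 ≈ 0.034483)
Q(W) = 811/29 (Q(W) = -4 + (32 - 1*1/29) = -4 + (32 - 1/29) = -4 + 927/29 = 811/29)
-16968/Q(132) + 44134/f(-202) = -16968/811/29 + 44134/82 = -16968*29/811 + 44134*(1/82) = -492072/811 + 22067/41 = -2278615/33251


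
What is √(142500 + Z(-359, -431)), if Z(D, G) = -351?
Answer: 7*√2901 ≈ 377.03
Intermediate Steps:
√(142500 + Z(-359, -431)) = √(142500 - 351) = √142149 = 7*√2901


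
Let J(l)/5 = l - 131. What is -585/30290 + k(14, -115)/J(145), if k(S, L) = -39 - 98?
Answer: -16118/8155 ≈ -1.9765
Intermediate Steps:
J(l) = -655 + 5*l (J(l) = 5*(l - 131) = 5*(-131 + l) = -655 + 5*l)
k(S, L) = -137
-585/30290 + k(14, -115)/J(145) = -585/30290 - 137/(-655 + 5*145) = -585*1/30290 - 137/(-655 + 725) = -9/466 - 137/70 = -16118/8155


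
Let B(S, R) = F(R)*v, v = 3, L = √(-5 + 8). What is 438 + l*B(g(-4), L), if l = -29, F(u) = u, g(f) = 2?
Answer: 438 - 87*√3 ≈ 287.31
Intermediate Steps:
L = √3 ≈ 1.7320
B(S, R) = 3*R (B(S, R) = R*3 = 3*R)
438 + l*B(g(-4), L) = 438 - 87*√3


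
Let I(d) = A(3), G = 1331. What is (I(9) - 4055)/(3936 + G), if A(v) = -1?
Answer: -4056/5267 ≈ -0.77008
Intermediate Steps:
I(d) = -1
(I(9) - 4055)/(3936 + G) = (-1 - 4055)/(3936 + 1331) = -4056/5267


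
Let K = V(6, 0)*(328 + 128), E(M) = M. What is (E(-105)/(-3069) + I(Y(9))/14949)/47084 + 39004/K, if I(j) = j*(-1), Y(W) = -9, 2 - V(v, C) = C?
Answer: 1970028890831/46063642636 ≈ 42.768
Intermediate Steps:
V(v, C) = 2 - C
K = 912 (K = (2 - 1*0)*(328 + 128) = (2 + 0)*456 = 2*456 = 912)
I(j) = -j
(E(-105)/(-3069) + I(Y(9))/14949)/47084 + 39004/K = (-105/(-3069) - 1*(-9)/14949)/47084 + 39004/912 = (-105*(-1/3069) + 9*(1/14949))*(1/47084) + 39004*(1/912) = (35/1023 + 1/1661)*(1/47084) + 9751/228 = (5378/154473)*(1/47084) + 9751/228 = 2689/3636603366 + 9751/228 = 1970028890831/46063642636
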